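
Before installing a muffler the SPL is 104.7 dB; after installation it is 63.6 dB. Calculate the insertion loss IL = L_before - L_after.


Insertion loss = SPL without muffler - SPL with muffler
IL = 104.7 - 63.6 = 41.1 dB


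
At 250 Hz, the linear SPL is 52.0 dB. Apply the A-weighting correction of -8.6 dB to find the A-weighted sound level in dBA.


A-weighting table: 250 Hz -> -8.6 dB correction
SPL_A = SPL + correction = 52.0 + (-8.6) = 43.4 dBA


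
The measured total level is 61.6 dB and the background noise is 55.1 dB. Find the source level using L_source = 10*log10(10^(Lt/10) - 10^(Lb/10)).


10^(61.6/10) = 1.44544e+06
10^(55.1/10) = 323594
Difference = 1.44544e+06 - 323594 = 1.12185e+06
L_source = 10*log10(1.12185e+06) = 60.499 dB


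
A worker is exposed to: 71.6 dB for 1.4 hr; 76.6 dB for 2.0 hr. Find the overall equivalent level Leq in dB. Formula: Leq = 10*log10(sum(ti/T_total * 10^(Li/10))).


T_total = 1.4 + 2.0 = 3.4 hr
(1.4/3.4) * 10^(71.6/10) = 5.95181e+06
(2.0/3.4) * 10^(76.6/10) = 2.68875e+07
Sum = 5.95181e+06 + 2.68875e+07 = 3.28393e+07
Leq = 10*log10(3.28393e+07) = 75.164 dB


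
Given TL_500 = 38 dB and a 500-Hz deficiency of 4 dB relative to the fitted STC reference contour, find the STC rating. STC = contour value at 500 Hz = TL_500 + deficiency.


By ASTM E413, STC = value of the fitted reference contour at 500 Hz.
Contour value at 500 Hz = TL_500 + deficiency = 38 + 4 = 42
STC = 42


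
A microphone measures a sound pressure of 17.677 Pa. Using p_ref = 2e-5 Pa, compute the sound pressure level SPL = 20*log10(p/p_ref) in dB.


p / p_ref = 17.677 / 2e-5 = 883850
SPL = 20 * log10(883850) = 118.93 dB


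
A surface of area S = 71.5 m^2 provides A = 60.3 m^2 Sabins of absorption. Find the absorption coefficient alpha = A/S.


Absorption coefficient = absorbed power / incident power
alpha = A / S = 60.3 / 71.5 = 0.84336


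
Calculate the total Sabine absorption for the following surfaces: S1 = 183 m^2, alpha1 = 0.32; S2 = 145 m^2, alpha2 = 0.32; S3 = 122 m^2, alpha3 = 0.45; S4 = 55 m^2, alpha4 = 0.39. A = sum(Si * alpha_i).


183 * 0.32 = 58.56
145 * 0.32 = 46.4
122 * 0.45 = 54.9
55 * 0.39 = 21.45
A_total = 58.56 + 46.4 + 54.9 + 21.45 = 181.31 m^2


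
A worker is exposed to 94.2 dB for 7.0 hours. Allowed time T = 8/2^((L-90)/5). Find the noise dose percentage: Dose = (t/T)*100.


T_allowed = 8 / 2^((94.2 - 90)/5) = 4.46915 hr
Dose = 7.0 / 4.46915 * 100 = 156.63 %


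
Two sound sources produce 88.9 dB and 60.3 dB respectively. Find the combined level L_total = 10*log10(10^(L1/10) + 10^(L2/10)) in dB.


10^(88.9/10) = 7.76247e+08
10^(60.3/10) = 1.07152e+06
Sum = 7.76247e+08 + 1.07152e+06 = 7.77319e+08
L_total = 10*log10(7.77319e+08) = 88.906 dB


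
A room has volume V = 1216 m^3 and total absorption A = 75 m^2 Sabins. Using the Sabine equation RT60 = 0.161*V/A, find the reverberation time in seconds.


RT60 = 0.161 * 1216 / 75 = 2.6103 s


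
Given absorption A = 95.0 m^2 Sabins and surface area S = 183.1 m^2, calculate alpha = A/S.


Absorption coefficient = absorbed power / incident power
alpha = A / S = 95.0 / 183.1 = 0.51884


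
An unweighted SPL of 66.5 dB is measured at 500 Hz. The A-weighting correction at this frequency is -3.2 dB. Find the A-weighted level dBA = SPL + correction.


A-weighting table: 500 Hz -> -3.2 dB correction
SPL_A = SPL + correction = 66.5 + (-3.2) = 63.3 dBA


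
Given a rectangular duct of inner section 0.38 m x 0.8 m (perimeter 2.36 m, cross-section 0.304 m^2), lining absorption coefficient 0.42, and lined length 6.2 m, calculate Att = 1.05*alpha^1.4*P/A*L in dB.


alpha^1.4 = 0.42^1.4 = 0.296858
Attenuation rate = 1.05 * alpha^1.4 * P / A
= 1.05 * 0.296858 * 2.36 / 0.304 = 2.41978 dB/m
Total Att = 2.41978 * 6.2 = 15.003 dB


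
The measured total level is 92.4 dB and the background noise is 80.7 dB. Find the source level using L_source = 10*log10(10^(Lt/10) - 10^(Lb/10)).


10^(92.4/10) = 1.7378e+09
10^(80.7/10) = 1.1749e+08
Difference = 1.7378e+09 - 1.1749e+08 = 1.62031e+09
L_source = 10*log10(1.62031e+09) = 92.096 dB


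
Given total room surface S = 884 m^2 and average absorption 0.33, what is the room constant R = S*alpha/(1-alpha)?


R = 884 * 0.33 / (1 - 0.33) = 435.4 m^2


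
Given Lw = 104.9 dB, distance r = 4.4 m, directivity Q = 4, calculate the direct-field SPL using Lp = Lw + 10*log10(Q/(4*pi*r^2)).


4*pi*r^2 = 4*pi*4.4^2 = 243.285 m^2
Q / (4*pi*r^2) = 4 / 243.285 = 0.0164416
Lp = 104.9 + 10*log10(0.0164416) = 87.059 dB


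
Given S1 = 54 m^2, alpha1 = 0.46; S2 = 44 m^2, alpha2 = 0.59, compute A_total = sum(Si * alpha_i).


54 * 0.46 = 24.84
44 * 0.59 = 25.96
A_total = 24.84 + 25.96 = 50.8 m^2


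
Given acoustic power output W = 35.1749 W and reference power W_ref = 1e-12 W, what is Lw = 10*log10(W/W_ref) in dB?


W / W_ref = 35.1749 / 1e-12 = 3.51749e+13
Lw = 10 * log10(3.51749e+13) = 135.46 dB


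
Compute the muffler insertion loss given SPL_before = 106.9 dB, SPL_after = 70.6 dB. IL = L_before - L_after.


Insertion loss = SPL without muffler - SPL with muffler
IL = 106.9 - 70.6 = 36.3 dB


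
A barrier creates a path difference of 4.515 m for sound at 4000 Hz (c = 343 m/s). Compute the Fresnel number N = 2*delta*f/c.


N = 2*delta*f/c = 2*delta/lambda, where lambda = c/f
lambda = 343 / 4000 = 0.08575 m
N = 2 * 4.515 / 0.08575 = 105.31


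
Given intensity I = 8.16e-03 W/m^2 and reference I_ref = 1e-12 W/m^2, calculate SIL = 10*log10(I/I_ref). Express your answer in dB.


I / I_ref = 8.16e-03 / 1e-12 = 8.16e+09
SIL = 10 * log10(8.16e+09) = 99.117 dB


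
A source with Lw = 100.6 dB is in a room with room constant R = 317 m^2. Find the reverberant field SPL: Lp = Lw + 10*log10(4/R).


4/R = 4/317 = 0.0126183
Lp = 100.6 + 10*log10(0.0126183) = 81.61 dB


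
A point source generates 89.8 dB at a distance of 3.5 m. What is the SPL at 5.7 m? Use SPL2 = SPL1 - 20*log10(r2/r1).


r2/r1 = 5.7/3.5 = 1.62857
Correction = 20*log10(1.62857) = 4.23613 dB
SPL2 = 89.8 - 4.23613 = 85.564 dB


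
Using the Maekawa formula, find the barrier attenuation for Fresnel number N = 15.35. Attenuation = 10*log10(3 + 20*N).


3 + 20*N = 3 + 20*15.35 = 310
Att = 10*log10(310) = 24.914 dB


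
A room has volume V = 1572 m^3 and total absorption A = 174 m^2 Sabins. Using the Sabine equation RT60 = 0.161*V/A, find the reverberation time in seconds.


RT60 = 0.161 * 1572 / 174 = 1.4546 s


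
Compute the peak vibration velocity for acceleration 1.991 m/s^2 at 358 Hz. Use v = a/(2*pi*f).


omega = 2*pi*f = 2*pi*358 = 2249.38 rad/s
v = a / omega = 1.991 / 2249.38 = 0.00088513 m/s


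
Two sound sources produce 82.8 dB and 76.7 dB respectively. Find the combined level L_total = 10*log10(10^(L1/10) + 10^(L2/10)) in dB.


10^(82.8/10) = 1.90546e+08
10^(76.7/10) = 4.67735e+07
Sum = 1.90546e+08 + 4.67735e+07 = 2.3732e+08
L_total = 10*log10(2.3732e+08) = 83.753 dB


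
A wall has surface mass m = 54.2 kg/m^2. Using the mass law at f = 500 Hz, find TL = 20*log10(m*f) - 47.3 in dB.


m * f = 54.2 * 500 = 27100
20*log10(27100) = 88.6594 dB
TL = 88.6594 - 47.3 = 41.359 dB


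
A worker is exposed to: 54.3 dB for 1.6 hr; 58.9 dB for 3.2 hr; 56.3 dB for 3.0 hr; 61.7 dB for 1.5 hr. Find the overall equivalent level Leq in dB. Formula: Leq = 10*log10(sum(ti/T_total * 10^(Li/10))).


T_total = 1.6 + 3.2 + 3.0 + 1.5 = 9.3 hr
(1.6/9.3) * 10^(54.3/10) = 46306
(3.2/9.3) * 10^(58.9/10) = 267096
(3.0/9.3) * 10^(56.3/10) = 137606
(1.5/9.3) * 10^(61.7/10) = 238566
Sum = 46306 + 267096 + 137606 + 238566 = 689574
Leq = 10*log10(689574) = 58.386 dB


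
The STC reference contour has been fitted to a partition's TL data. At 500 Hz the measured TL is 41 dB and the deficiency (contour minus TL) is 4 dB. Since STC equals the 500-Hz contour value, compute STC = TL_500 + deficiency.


By ASTM E413, STC = value of the fitted reference contour at 500 Hz.
Contour value at 500 Hz = TL_500 + deficiency = 41 + 4 = 45
STC = 45


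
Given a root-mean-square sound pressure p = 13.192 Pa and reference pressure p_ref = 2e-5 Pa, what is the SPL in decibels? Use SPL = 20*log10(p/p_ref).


p / p_ref = 13.192 / 2e-5 = 659600
SPL = 20 * log10(659600) = 116.39 dB


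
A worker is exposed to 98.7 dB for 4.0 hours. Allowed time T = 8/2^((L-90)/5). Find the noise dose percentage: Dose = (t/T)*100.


T_allowed = 8 / 2^((98.7 - 90)/5) = 2.39496 hr
Dose = 4.0 / 2.39496 * 100 = 167.02 %


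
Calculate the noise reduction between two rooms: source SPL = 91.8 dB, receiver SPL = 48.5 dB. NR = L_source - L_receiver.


NR = L_source - L_receiver (difference between source and receiving room levels)
NR = 91.8 - 48.5 = 43.3 dB


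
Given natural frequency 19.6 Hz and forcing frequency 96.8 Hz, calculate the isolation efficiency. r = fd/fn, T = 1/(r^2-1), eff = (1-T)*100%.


r = 96.8 / 19.6 = 4.93878
r^2 - 1 = 4.93878^2 - 1 = 23.3915
T = 1/23.3915 = 0.0427506
Efficiency = (1 - 0.0427506)*100 = 95.725 %


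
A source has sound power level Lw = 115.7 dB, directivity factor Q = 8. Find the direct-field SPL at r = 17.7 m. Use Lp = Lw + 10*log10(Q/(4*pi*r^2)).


4*pi*r^2 = 4*pi*17.7^2 = 3936.92 m^2
Q / (4*pi*r^2) = 8 / 3936.92 = 0.00203205
Lp = 115.7 + 10*log10(0.00203205) = 88.779 dB


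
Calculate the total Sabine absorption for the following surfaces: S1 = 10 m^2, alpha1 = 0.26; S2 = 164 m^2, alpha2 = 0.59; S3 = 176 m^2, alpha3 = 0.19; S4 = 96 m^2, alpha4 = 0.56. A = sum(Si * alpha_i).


10 * 0.26 = 2.6
164 * 0.59 = 96.76
176 * 0.19 = 33.44
96 * 0.56 = 53.76
A_total = 2.6 + 96.76 + 33.44 + 53.76 = 186.56 m^2


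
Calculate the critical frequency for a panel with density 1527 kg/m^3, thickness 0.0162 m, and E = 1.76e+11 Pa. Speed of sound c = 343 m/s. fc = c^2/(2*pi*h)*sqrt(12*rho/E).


12*rho/E = 12*1527/1.76e+11 = 1.04114e-07
sqrt(12*rho/E) = sqrt(1.04114e-07) = 0.000322667
c^2/(2*pi*h) = 343^2/(2*pi*0.0162) = 1.15583e+06
fc = 1.15583e+06 * 0.000322667 = 372.95 Hz


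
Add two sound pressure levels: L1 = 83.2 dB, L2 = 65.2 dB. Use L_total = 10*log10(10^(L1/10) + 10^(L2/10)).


10^(83.2/10) = 2.0893e+08
10^(65.2/10) = 3.31131e+06
Sum = 2.0893e+08 + 3.31131e+06 = 2.12241e+08
L_total = 10*log10(2.12241e+08) = 83.268 dB


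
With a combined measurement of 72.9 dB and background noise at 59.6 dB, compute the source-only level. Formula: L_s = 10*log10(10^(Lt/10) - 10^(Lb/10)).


10^(72.9/10) = 1.94984e+07
10^(59.6/10) = 912011
Difference = 1.94984e+07 - 912011 = 1.85864e+07
L_source = 10*log10(1.85864e+07) = 72.692 dB


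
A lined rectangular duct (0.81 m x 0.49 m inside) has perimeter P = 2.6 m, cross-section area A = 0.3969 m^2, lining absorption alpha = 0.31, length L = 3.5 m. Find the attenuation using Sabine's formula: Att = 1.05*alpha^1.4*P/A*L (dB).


alpha^1.4 = 0.31^1.4 = 0.194047
Attenuation rate = 1.05 * alpha^1.4 * P / A
= 1.05 * 0.194047 * 2.6 / 0.3969 = 1.33471 dB/m
Total Att = 1.33471 * 3.5 = 4.6715 dB


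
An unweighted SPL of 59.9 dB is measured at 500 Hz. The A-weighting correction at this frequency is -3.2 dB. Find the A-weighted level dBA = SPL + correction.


A-weighting table: 500 Hz -> -3.2 dB correction
SPL_A = SPL + correction = 59.9 + (-3.2) = 56.7 dBA


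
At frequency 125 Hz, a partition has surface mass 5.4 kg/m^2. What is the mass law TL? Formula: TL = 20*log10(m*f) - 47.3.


m * f = 5.4 * 125 = 675
20*log10(675) = 56.5861 dB
TL = 56.5861 - 47.3 = 9.2861 dB


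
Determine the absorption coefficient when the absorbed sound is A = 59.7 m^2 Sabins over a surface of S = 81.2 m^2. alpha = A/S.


Absorption coefficient = absorbed power / incident power
alpha = A / S = 59.7 / 81.2 = 0.73522


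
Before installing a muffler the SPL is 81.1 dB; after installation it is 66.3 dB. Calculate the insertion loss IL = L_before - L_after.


Insertion loss = SPL without muffler - SPL with muffler
IL = 81.1 - 66.3 = 14.8 dB


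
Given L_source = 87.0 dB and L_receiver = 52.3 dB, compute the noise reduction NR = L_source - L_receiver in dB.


NR = L_source - L_receiver (difference between source and receiving room levels)
NR = 87.0 - 52.3 = 34.7 dB


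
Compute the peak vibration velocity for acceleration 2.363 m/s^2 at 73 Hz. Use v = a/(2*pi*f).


omega = 2*pi*f = 2*pi*73 = 458.673 rad/s
v = a / omega = 2.363 / 458.673 = 0.0051518 m/s


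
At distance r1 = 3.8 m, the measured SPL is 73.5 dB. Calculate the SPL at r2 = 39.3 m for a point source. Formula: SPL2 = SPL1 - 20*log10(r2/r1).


r2/r1 = 39.3/3.8 = 10.3421
Correction = 20*log10(10.3421) = 20.2922 dB
SPL2 = 73.5 - 20.2922 = 53.208 dB


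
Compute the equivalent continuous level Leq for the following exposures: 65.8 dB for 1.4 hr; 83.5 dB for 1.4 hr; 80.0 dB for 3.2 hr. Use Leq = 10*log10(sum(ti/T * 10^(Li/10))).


T_total = 1.4 + 1.4 + 3.2 = 6.0 hr
(1.4/6.0) * 10^(65.8/10) = 887109
(1.4/6.0) * 10^(83.5/10) = 5.22368e+07
(3.2/6.0) * 10^(80.0/10) = 5.33333e+07
Sum = 887109 + 5.22368e+07 + 5.33333e+07 = 1.06457e+08
Leq = 10*log10(1.06457e+08) = 80.272 dB


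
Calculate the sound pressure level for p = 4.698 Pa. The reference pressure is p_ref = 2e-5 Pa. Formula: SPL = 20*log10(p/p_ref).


p / p_ref = 4.698 / 2e-5 = 234900
SPL = 20 * log10(234900) = 107.42 dB


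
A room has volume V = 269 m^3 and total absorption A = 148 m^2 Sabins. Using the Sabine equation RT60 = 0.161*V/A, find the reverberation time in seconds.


RT60 = 0.161 * 269 / 148 = 0.29263 s


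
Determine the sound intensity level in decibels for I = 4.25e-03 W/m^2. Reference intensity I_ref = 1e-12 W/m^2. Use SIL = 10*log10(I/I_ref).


I / I_ref = 4.25e-03 / 1e-12 = 4.25e+09
SIL = 10 * log10(4.25e+09) = 96.284 dB


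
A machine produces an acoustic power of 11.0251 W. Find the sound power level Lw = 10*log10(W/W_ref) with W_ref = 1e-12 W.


W / W_ref = 11.0251 / 1e-12 = 1.10251e+13
Lw = 10 * log10(1.10251e+13) = 130.42 dB


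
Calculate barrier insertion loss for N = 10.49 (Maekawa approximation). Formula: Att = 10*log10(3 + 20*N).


3 + 20*N = 3 + 20*10.49 = 212.8
Att = 10*log10(212.8) = 23.28 dB


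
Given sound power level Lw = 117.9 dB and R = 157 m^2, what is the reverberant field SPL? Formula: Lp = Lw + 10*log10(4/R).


4/R = 4/157 = 0.0254777
Lp = 117.9 + 10*log10(0.0254777) = 101.96 dB


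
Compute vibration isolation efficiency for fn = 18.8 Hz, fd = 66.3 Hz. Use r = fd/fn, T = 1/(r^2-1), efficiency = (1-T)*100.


r = 66.3 / 18.8 = 3.5266
r^2 - 1 = 3.5266^2 - 1 = 11.4369
T = 1/11.4369 = 0.0874363
Efficiency = (1 - 0.0874363)*100 = 91.256 %


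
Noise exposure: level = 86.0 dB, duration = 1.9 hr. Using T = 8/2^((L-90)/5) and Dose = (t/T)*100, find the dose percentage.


T_allowed = 8 / 2^((86.0 - 90)/5) = 13.9288 hr
Dose = 1.9 / 13.9288 * 100 = 13.641 %


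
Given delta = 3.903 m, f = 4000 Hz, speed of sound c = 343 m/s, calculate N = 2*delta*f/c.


N = 2*delta*f/c = 2*delta/lambda, where lambda = c/f
lambda = 343 / 4000 = 0.08575 m
N = 2 * 3.903 / 0.08575 = 91.032


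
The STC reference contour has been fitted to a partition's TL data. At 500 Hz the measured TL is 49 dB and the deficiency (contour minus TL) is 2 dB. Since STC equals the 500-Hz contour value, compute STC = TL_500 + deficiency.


By ASTM E413, STC = value of the fitted reference contour at 500 Hz.
Contour value at 500 Hz = TL_500 + deficiency = 49 + 2 = 51
STC = 51


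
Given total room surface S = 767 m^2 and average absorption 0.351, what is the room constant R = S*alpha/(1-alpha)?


R = 767 * 0.351 / (1 - 0.351) = 414.82 m^2


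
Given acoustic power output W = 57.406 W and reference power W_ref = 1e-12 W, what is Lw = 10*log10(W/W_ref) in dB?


W / W_ref = 57.406 / 1e-12 = 5.7406e+13
Lw = 10 * log10(5.7406e+13) = 137.59 dB


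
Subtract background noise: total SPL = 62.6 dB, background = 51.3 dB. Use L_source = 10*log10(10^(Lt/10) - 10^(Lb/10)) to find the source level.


10^(62.6/10) = 1.8197e+06
10^(51.3/10) = 134896
Difference = 1.8197e+06 - 134896 = 1.6848e+06
L_source = 10*log10(1.6848e+06) = 62.265 dB


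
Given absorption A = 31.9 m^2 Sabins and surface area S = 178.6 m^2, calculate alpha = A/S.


Absorption coefficient = absorbed power / incident power
alpha = A / S = 31.9 / 178.6 = 0.17861


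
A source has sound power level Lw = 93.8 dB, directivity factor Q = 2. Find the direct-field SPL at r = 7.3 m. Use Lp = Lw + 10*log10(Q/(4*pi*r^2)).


4*pi*r^2 = 4*pi*7.3^2 = 669.662 m^2
Q / (4*pi*r^2) = 2 / 669.662 = 0.00298658
Lp = 93.8 + 10*log10(0.00298658) = 68.552 dB


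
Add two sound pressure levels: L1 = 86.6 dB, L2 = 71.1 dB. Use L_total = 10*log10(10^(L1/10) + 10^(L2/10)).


10^(86.6/10) = 4.57088e+08
10^(71.1/10) = 1.28825e+07
Sum = 4.57088e+08 + 1.28825e+07 = 4.6997e+08
L_total = 10*log10(4.6997e+08) = 86.721 dB


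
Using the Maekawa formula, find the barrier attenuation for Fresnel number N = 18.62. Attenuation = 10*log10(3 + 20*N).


3 + 20*N = 3 + 20*18.62 = 375.4
Att = 10*log10(375.4) = 25.745 dB


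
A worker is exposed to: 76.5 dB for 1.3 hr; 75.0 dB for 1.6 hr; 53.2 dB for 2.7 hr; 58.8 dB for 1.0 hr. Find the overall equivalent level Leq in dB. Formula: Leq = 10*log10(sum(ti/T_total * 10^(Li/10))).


T_total = 1.3 + 1.6 + 2.7 + 1.0 = 6.6 hr
(1.3/6.6) * 10^(76.5/10) = 8.79831e+06
(1.6/6.6) * 10^(75.0/10) = 7.66613e+06
(2.7/6.6) * 10^(53.2/10) = 85471.2
(1.0/6.6) * 10^(58.8/10) = 114936
Sum = 8.79831e+06 + 7.66613e+06 + 85471.2 + 114936 = 1.66648e+07
Leq = 10*log10(1.66648e+07) = 72.218 dB


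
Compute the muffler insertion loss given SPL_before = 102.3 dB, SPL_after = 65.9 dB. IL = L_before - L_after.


Insertion loss = SPL without muffler - SPL with muffler
IL = 102.3 - 65.9 = 36.4 dB


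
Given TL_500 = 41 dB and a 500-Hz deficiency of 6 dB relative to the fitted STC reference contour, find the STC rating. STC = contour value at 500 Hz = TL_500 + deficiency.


By ASTM E413, STC = value of the fitted reference contour at 500 Hz.
Contour value at 500 Hz = TL_500 + deficiency = 41 + 6 = 47
STC = 47


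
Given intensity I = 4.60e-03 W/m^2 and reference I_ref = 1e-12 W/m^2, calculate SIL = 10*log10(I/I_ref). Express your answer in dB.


I / I_ref = 4.60e-03 / 1e-12 = 4.6e+09
SIL = 10 * log10(4.6e+09) = 96.628 dB


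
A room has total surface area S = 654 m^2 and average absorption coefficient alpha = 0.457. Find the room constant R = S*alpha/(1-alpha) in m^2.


R = 654 * 0.457 / (1 - 0.457) = 550.42 m^2


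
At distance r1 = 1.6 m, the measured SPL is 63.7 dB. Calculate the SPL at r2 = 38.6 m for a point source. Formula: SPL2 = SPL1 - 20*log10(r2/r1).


r2/r1 = 38.6/1.6 = 24.125
Correction = 20*log10(24.125) = 27.6493 dB
SPL2 = 63.7 - 27.6493 = 36.051 dB


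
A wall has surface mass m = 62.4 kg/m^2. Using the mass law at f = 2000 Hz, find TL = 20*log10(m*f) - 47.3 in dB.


m * f = 62.4 * 2000 = 124800
20*log10(124800) = 101.924 dB
TL = 101.924 - 47.3 = 54.624 dB


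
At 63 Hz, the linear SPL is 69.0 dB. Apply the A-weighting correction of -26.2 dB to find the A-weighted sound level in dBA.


A-weighting table: 63 Hz -> -26.2 dB correction
SPL_A = SPL + correction = 69.0 + (-26.2) = 42.8 dBA


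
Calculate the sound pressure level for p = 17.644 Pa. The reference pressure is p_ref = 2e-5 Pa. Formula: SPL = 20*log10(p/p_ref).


p / p_ref = 17.644 / 2e-5 = 882200
SPL = 20 * log10(882200) = 118.91 dB


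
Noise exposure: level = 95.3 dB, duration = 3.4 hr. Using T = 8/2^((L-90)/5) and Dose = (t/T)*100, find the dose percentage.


T_allowed = 8 / 2^((95.3 - 90)/5) = 3.83706 hr
Dose = 3.4 / 3.83706 * 100 = 88.61 %


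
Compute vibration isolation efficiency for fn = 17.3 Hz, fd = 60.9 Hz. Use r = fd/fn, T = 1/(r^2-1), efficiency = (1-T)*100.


r = 60.9 / 17.3 = 3.52023
r^2 - 1 = 3.52023^2 - 1 = 11.392
T = 1/11.392 = 0.0877809
Efficiency = (1 - 0.0877809)*100 = 91.222 %


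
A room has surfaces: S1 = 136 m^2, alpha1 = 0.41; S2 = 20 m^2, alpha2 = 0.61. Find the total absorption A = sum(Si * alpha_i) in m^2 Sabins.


136 * 0.41 = 55.76
20 * 0.61 = 12.2
A_total = 55.76 + 12.2 = 67.96 m^2


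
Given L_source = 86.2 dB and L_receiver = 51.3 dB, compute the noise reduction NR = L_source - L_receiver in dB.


NR = L_source - L_receiver (difference between source and receiving room levels)
NR = 86.2 - 51.3 = 34.9 dB


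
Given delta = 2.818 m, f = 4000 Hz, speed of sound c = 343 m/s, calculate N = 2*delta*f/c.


N = 2*delta*f/c = 2*delta/lambda, where lambda = c/f
lambda = 343 / 4000 = 0.08575 m
N = 2 * 2.818 / 0.08575 = 65.726


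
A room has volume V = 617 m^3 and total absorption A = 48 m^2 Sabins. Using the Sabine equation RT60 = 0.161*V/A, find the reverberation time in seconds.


RT60 = 0.161 * 617 / 48 = 2.0695 s


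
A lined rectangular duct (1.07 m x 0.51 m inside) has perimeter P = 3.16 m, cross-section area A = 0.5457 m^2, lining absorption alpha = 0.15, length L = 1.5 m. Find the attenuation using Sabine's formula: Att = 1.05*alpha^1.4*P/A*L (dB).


alpha^1.4 = 0.15^1.4 = 0.0702308
Attenuation rate = 1.05 * alpha^1.4 * P / A
= 1.05 * 0.0702308 * 3.16 / 0.5457 = 0.427022 dB/m
Total Att = 0.427022 * 1.5 = 0.64053 dB


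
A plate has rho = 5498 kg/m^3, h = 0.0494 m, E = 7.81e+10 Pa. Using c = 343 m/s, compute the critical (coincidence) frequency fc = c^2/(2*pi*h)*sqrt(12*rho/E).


12*rho/E = 12*5498/7.81e+10 = 8.44763e-07
sqrt(12*rho/E) = sqrt(8.44763e-07) = 0.00091911
c^2/(2*pi*h) = 343^2/(2*pi*0.0494) = 379037
fc = 379037 * 0.00091911 = 348.38 Hz


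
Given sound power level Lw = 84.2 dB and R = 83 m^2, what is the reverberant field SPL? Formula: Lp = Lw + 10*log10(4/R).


4/R = 4/83 = 0.0481928
Lp = 84.2 + 10*log10(0.0481928) = 71.03 dB


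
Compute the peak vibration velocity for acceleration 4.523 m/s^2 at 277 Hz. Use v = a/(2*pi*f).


omega = 2*pi*f = 2*pi*277 = 1740.44 rad/s
v = a / omega = 4.523 / 1740.44 = 0.0025988 m/s


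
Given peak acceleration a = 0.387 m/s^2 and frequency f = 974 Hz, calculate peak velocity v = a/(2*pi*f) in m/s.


omega = 2*pi*f = 2*pi*974 = 6119.82 rad/s
v = a / omega = 0.387 / 6119.82 = 6.3237e-05 m/s


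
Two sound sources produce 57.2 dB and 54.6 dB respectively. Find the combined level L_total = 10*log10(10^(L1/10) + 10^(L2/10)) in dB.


10^(57.2/10) = 524807
10^(54.6/10) = 288403
Sum = 524807 + 288403 = 813210
L_total = 10*log10(813210) = 59.102 dB


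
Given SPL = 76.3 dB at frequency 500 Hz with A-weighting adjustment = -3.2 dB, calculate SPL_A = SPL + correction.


A-weighting table: 500 Hz -> -3.2 dB correction
SPL_A = SPL + correction = 76.3 + (-3.2) = 73.1 dBA


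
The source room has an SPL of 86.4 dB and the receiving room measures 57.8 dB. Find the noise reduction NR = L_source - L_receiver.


NR = L_source - L_receiver (difference between source and receiving room levels)
NR = 86.4 - 57.8 = 28.6 dB


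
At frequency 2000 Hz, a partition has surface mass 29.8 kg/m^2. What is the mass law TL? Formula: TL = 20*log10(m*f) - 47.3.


m * f = 29.8 * 2000 = 59600
20*log10(59600) = 95.5049 dB
TL = 95.5049 - 47.3 = 48.205 dB


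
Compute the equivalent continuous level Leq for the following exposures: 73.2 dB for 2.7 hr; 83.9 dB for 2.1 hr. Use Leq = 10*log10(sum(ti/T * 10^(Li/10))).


T_total = 2.7 + 2.1 = 4.8 hr
(2.7/4.8) * 10^(73.2/10) = 1.17523e+07
(2.1/4.8) * 10^(83.9/10) = 1.07394e+08
Sum = 1.17523e+07 + 1.07394e+08 = 1.19146e+08
Leq = 10*log10(1.19146e+08) = 80.761 dB


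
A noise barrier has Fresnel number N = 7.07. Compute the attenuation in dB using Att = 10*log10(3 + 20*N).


3 + 20*N = 3 + 20*7.07 = 144.4
Att = 10*log10(144.4) = 21.596 dB


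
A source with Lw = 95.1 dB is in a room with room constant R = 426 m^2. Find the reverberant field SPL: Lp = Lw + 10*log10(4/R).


4/R = 4/426 = 0.00938967
Lp = 95.1 + 10*log10(0.00938967) = 74.827 dB


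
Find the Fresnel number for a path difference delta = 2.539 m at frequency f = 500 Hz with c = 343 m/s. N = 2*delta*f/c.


N = 2*delta*f/c = 2*delta/lambda, where lambda = c/f
lambda = 343 / 500 = 0.686 m
N = 2 * 2.539 / 0.686 = 7.4023


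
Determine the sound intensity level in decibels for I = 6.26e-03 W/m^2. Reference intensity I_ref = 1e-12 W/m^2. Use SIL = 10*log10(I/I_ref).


I / I_ref = 6.26e-03 / 1e-12 = 6.26e+09
SIL = 10 * log10(6.26e+09) = 97.966 dB


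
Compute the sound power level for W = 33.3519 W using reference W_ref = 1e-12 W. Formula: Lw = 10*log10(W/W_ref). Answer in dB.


W / W_ref = 33.3519 / 1e-12 = 3.33519e+13
Lw = 10 * log10(3.33519e+13) = 135.23 dB


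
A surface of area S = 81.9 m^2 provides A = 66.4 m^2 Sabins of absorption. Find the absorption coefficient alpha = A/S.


Absorption coefficient = absorbed power / incident power
alpha = A / S = 66.4 / 81.9 = 0.81074


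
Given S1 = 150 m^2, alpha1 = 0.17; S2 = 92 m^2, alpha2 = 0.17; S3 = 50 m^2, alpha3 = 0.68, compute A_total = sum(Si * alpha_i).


150 * 0.17 = 25.5
92 * 0.17 = 15.64
50 * 0.68 = 34
A_total = 25.5 + 15.64 + 34 = 75.14 m^2


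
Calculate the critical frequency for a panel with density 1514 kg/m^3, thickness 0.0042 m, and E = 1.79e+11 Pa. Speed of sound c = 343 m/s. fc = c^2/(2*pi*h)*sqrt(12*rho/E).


12*rho/E = 12*1514/1.79e+11 = 1.01497e-07
sqrt(12*rho/E) = sqrt(1.01497e-07) = 0.000318586
c^2/(2*pi*h) = 343^2/(2*pi*0.0042) = 4.4582e+06
fc = 4.4582e+06 * 0.000318586 = 1420.3 Hz


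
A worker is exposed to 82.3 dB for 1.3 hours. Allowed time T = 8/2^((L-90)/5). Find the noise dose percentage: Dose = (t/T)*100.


T_allowed = 8 / 2^((82.3 - 90)/5) = 23.2636 hr
Dose = 1.3 / 23.2636 * 100 = 5.5881 %


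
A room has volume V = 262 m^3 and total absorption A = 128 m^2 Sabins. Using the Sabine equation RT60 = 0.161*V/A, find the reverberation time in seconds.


RT60 = 0.161 * 262 / 128 = 0.32955 s


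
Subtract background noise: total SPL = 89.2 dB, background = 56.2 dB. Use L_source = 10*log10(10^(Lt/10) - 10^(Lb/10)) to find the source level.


10^(89.2/10) = 8.31764e+08
10^(56.2/10) = 416869
Difference = 8.31764e+08 - 416869 = 8.31347e+08
L_source = 10*log10(8.31347e+08) = 89.198 dB


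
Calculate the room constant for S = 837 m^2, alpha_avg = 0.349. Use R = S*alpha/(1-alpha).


R = 837 * 0.349 / (1 - 0.349) = 448.71 m^2


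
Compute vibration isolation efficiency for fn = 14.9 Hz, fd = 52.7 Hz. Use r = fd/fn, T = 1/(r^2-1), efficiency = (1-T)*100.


r = 52.7 / 14.9 = 3.53691
r^2 - 1 = 3.53691^2 - 1 = 11.5097
T = 1/11.5097 = 0.0868832
Efficiency = (1 - 0.0868832)*100 = 91.312 %


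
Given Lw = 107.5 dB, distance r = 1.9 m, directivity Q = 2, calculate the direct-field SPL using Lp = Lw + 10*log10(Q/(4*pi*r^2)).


4*pi*r^2 = 4*pi*1.9^2 = 45.3646 m^2
Q / (4*pi*r^2) = 2 / 45.3646 = 0.0440872
Lp = 107.5 + 10*log10(0.0440872) = 93.943 dB


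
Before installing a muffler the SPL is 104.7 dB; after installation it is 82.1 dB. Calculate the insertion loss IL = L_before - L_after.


Insertion loss = SPL without muffler - SPL with muffler
IL = 104.7 - 82.1 = 22.6 dB


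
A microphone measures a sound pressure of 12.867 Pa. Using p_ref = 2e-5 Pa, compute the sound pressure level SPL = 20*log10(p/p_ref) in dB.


p / p_ref = 12.867 / 2e-5 = 643350
SPL = 20 * log10(643350) = 116.17 dB


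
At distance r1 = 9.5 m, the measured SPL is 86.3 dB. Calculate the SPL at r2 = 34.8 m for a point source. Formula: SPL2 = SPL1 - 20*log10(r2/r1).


r2/r1 = 34.8/9.5 = 3.66316
Correction = 20*log10(3.66316) = 11.2771 dB
SPL2 = 86.3 - 11.2771 = 75.023 dB


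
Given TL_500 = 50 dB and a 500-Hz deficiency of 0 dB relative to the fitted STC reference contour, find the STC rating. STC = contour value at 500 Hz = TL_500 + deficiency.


By ASTM E413, STC = value of the fitted reference contour at 500 Hz.
Contour value at 500 Hz = TL_500 + deficiency = 50 + 0 = 50
STC = 50


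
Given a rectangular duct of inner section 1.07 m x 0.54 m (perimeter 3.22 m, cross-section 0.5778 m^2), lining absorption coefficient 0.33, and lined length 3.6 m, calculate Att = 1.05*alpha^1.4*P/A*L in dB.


alpha^1.4 = 0.33^1.4 = 0.211797
Attenuation rate = 1.05 * alpha^1.4 * P / A
= 1.05 * 0.211797 * 3.22 / 0.5778 = 1.23933 dB/m
Total Att = 1.23933 * 3.6 = 4.4616 dB


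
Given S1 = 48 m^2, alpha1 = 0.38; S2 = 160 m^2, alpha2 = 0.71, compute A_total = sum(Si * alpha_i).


48 * 0.38 = 18.24
160 * 0.71 = 113.6
A_total = 18.24 + 113.6 = 131.84 m^2


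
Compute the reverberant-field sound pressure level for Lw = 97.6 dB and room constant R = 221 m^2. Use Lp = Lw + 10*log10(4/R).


4/R = 4/221 = 0.0180995
Lp = 97.6 + 10*log10(0.0180995) = 80.177 dB


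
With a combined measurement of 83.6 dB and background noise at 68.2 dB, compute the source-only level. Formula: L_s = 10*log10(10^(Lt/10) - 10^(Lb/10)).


10^(83.6/10) = 2.29087e+08
10^(68.2/10) = 6.60693e+06
Difference = 2.29087e+08 - 6.60693e+06 = 2.2248e+08
L_source = 10*log10(2.2248e+08) = 83.473 dB


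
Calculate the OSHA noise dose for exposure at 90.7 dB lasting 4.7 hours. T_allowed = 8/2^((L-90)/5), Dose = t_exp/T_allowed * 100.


T_allowed = 8 / 2^((90.7 - 90)/5) = 7.26015 hr
Dose = 4.7 / 7.26015 * 100 = 64.737 %


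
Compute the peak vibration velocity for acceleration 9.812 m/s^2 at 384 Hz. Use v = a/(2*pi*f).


omega = 2*pi*f = 2*pi*384 = 2412.74 rad/s
v = a / omega = 9.812 / 2412.74 = 0.0040667 m/s


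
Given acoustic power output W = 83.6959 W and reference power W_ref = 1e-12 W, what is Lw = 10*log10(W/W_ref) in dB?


W / W_ref = 83.6959 / 1e-12 = 8.36959e+13
Lw = 10 * log10(8.36959e+13) = 139.23 dB


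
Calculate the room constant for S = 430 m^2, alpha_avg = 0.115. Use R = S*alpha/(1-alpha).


R = 430 * 0.115 / (1 - 0.115) = 55.876 m^2


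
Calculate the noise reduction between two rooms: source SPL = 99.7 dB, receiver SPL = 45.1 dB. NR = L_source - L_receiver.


NR = L_source - L_receiver (difference between source and receiving room levels)
NR = 99.7 - 45.1 = 54.6 dB


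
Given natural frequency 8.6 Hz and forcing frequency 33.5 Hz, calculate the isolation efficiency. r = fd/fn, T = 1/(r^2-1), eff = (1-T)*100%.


r = 33.5 / 8.6 = 3.89535
r^2 - 1 = 3.89535^2 - 1 = 14.1738
T = 1/14.1738 = 0.0705527
Efficiency = (1 - 0.0705527)*100 = 92.945 %


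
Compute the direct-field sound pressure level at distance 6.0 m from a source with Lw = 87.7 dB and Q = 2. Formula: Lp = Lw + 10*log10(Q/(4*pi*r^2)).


4*pi*r^2 = 4*pi*6.0^2 = 452.389 m^2
Q / (4*pi*r^2) = 2 / 452.389 = 0.00442097
Lp = 87.7 + 10*log10(0.00442097) = 64.155 dB


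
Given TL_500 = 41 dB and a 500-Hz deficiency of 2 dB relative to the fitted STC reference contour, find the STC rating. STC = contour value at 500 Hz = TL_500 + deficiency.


By ASTM E413, STC = value of the fitted reference contour at 500 Hz.
Contour value at 500 Hz = TL_500 + deficiency = 41 + 2 = 43
STC = 43


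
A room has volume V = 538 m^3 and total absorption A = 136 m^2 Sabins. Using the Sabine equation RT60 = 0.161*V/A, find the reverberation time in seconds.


RT60 = 0.161 * 538 / 136 = 0.6369 s


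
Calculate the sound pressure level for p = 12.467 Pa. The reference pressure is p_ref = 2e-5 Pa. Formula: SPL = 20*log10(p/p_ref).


p / p_ref = 12.467 / 2e-5 = 623350
SPL = 20 * log10(623350) = 115.89 dB


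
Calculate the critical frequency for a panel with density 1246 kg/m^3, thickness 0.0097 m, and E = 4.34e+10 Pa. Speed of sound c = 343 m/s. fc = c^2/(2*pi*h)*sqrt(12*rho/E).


12*rho/E = 12*1246/4.34e+10 = 3.44516e-07
sqrt(12*rho/E) = sqrt(3.44516e-07) = 0.000586955
c^2/(2*pi*h) = 343^2/(2*pi*0.0097) = 1.93035e+06
fc = 1.93035e+06 * 0.000586955 = 1133 Hz


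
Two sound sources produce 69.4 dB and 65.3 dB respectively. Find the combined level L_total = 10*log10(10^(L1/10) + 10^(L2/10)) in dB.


10^(69.4/10) = 8.70964e+06
10^(65.3/10) = 3.38844e+06
Sum = 8.70964e+06 + 3.38844e+06 = 1.20981e+07
L_total = 10*log10(1.20981e+07) = 70.827 dB


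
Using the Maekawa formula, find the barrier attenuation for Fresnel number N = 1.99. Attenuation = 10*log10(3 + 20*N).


3 + 20*N = 3 + 20*1.99 = 42.8
Att = 10*log10(42.8) = 16.314 dB


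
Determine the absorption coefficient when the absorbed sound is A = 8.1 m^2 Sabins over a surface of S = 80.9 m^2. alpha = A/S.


Absorption coefficient = absorbed power / incident power
alpha = A / S = 8.1 / 80.9 = 0.10012


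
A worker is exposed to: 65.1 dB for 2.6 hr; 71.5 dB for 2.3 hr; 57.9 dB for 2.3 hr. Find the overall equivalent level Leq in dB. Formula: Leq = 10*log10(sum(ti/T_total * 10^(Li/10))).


T_total = 2.6 + 2.3 + 2.3 = 7.2 hr
(2.6/7.2) * 10^(65.1/10) = 1.16853e+06
(2.3/7.2) * 10^(71.5/10) = 4.51227e+06
(2.3/7.2) * 10^(57.9/10) = 196968
Sum = 1.16853e+06 + 4.51227e+06 + 196968 = 5.87777e+06
Leq = 10*log10(5.87777e+06) = 67.692 dB


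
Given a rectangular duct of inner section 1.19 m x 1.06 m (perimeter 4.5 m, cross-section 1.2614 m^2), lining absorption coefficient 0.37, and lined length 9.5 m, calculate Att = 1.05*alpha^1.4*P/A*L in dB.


alpha^1.4 = 0.37^1.4 = 0.248589
Attenuation rate = 1.05 * alpha^1.4 * P / A
= 1.05 * 0.248589 * 4.5 / 1.2614 = 0.931174 dB/m
Total Att = 0.931174 * 9.5 = 8.8462 dB


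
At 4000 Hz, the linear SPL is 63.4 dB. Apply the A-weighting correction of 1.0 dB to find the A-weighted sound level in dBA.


A-weighting table: 4000 Hz -> 1.0 dB correction
SPL_A = SPL + correction = 63.4 + (1.0) = 64.4 dBA


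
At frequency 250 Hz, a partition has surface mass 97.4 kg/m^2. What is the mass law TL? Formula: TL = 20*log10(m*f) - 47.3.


m * f = 97.4 * 250 = 24350
20*log10(24350) = 87.73 dB
TL = 87.73 - 47.3 = 40.43 dB


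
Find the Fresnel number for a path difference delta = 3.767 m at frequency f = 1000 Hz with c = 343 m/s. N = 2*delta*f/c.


N = 2*delta*f/c = 2*delta/lambda, where lambda = c/f
lambda = 343 / 1000 = 0.343 m
N = 2 * 3.767 / 0.343 = 21.965


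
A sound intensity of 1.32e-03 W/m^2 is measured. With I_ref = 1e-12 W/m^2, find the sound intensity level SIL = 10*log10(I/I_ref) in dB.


I / I_ref = 1.32e-03 / 1e-12 = 1.32e+09
SIL = 10 * log10(1.32e+09) = 91.206 dB


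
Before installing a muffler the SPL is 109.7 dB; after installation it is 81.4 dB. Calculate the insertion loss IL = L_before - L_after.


Insertion loss = SPL without muffler - SPL with muffler
IL = 109.7 - 81.4 = 28.3 dB


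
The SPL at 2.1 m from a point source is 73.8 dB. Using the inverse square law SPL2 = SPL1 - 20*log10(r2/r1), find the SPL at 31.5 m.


r2/r1 = 31.5/2.1 = 15
Correction = 20*log10(15) = 23.5218 dB
SPL2 = 73.8 - 23.5218 = 50.278 dB


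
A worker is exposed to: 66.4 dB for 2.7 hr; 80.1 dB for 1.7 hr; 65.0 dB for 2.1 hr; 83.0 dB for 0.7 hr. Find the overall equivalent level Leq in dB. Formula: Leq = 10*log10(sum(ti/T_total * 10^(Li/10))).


T_total = 2.7 + 1.7 + 2.1 + 0.7 = 7.2 hr
(2.7/7.2) * 10^(66.4/10) = 1.63693e+06
(1.7/7.2) * 10^(80.1/10) = 2.41611e+07
(2.1/7.2) * 10^(65.0/10) = 922331
(0.7/7.2) * 10^(83.0/10) = 1.93984e+07
Sum = 1.63693e+06 + 2.41611e+07 + 922331 + 1.93984e+07 = 4.61188e+07
Leq = 10*log10(4.61188e+07) = 76.639 dB


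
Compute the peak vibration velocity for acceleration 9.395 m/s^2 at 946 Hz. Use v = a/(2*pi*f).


omega = 2*pi*f = 2*pi*946 = 5943.89 rad/s
v = a / omega = 9.395 / 5943.89 = 0.0015806 m/s


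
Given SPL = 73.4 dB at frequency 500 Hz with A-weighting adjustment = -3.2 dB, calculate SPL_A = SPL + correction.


A-weighting table: 500 Hz -> -3.2 dB correction
SPL_A = SPL + correction = 73.4 + (-3.2) = 70.2 dBA


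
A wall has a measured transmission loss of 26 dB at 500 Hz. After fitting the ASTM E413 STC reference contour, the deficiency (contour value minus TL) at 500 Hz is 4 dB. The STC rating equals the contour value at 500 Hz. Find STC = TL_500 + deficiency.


By ASTM E413, STC = value of the fitted reference contour at 500 Hz.
Contour value at 500 Hz = TL_500 + deficiency = 26 + 4 = 30
STC = 30


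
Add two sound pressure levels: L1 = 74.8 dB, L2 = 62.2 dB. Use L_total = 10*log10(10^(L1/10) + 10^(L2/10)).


10^(74.8/10) = 3.01995e+07
10^(62.2/10) = 1.65959e+06
Sum = 3.01995e+07 + 1.65959e+06 = 3.18591e+07
L_total = 10*log10(3.18591e+07) = 75.032 dB


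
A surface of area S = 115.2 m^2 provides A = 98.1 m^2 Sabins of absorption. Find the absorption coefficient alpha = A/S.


Absorption coefficient = absorbed power / incident power
alpha = A / S = 98.1 / 115.2 = 0.85156


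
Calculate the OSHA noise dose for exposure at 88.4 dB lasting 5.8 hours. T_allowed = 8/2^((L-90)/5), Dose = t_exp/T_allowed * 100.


T_allowed = 8 / 2^((88.4 - 90)/5) = 9.98664 hr
Dose = 5.8 / 9.98664 * 100 = 58.078 %


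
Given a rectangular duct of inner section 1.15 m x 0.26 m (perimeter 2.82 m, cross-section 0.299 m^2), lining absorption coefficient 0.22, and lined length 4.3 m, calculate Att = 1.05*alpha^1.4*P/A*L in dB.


alpha^1.4 = 0.22^1.4 = 0.120058
Attenuation rate = 1.05 * alpha^1.4 * P / A
= 1.05 * 0.120058 * 2.82 / 0.299 = 1.18894 dB/m
Total Att = 1.18894 * 4.3 = 5.1124 dB


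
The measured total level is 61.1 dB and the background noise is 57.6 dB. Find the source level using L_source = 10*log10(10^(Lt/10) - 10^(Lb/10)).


10^(61.1/10) = 1.28825e+06
10^(57.6/10) = 575440
Difference = 1.28825e+06 - 575440 = 712810
L_source = 10*log10(712810) = 58.53 dB


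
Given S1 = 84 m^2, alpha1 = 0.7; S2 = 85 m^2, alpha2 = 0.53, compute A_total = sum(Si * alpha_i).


84 * 0.7 = 58.8
85 * 0.53 = 45.05
A_total = 58.8 + 45.05 = 103.85 m^2


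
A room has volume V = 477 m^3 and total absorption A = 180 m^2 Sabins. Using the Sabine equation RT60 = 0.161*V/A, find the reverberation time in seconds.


RT60 = 0.161 * 477 / 180 = 0.42665 s


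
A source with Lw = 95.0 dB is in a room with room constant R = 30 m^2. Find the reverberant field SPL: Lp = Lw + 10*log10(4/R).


4/R = 4/30 = 0.133333
Lp = 95.0 + 10*log10(0.133333) = 86.249 dB


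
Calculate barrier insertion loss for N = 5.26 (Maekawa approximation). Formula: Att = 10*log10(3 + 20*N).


3 + 20*N = 3 + 20*5.26 = 108.2
Att = 10*log10(108.2) = 20.342 dB


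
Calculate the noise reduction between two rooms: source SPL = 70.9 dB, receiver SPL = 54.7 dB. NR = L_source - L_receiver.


NR = L_source - L_receiver (difference between source and receiving room levels)
NR = 70.9 - 54.7 = 16.2 dB


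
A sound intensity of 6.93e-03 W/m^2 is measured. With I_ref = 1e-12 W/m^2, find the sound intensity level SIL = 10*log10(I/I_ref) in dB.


I / I_ref = 6.93e-03 / 1e-12 = 6.93e+09
SIL = 10 * log10(6.93e+09) = 98.407 dB


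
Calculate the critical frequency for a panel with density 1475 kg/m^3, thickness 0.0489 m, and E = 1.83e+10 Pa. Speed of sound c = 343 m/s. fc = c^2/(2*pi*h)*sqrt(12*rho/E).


12*rho/E = 12*1475/1.83e+10 = 9.67213e-07
sqrt(12*rho/E) = sqrt(9.67213e-07) = 0.00098347
c^2/(2*pi*h) = 343^2/(2*pi*0.0489) = 382912
fc = 382912 * 0.00098347 = 376.58 Hz


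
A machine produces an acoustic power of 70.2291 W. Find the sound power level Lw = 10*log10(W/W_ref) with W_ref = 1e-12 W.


W / W_ref = 70.2291 / 1e-12 = 7.02291e+13
Lw = 10 * log10(7.02291e+13) = 138.47 dB


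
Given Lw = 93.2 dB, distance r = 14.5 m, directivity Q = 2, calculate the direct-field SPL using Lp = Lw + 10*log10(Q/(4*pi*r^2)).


4*pi*r^2 = 4*pi*14.5^2 = 2642.08 m^2
Q / (4*pi*r^2) = 2 / 2642.08 = 0.000756979
Lp = 93.2 + 10*log10(0.000756979) = 61.991 dB


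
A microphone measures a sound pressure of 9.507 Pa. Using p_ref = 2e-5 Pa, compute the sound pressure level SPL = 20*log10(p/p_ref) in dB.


p / p_ref = 9.507 / 2e-5 = 475350
SPL = 20 * log10(475350) = 113.54 dB


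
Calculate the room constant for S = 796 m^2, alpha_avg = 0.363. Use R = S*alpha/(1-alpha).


R = 796 * 0.363 / (1 - 0.363) = 453.61 m^2
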